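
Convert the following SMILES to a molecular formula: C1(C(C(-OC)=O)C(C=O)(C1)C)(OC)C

Heavy atoms from the SMILES: 10 C, 4 O.
Implicit hydrogens by atom environment:
  4 × C: 3 H each → 12
  4 × O: no H
  3 × C: no H
  2 × C: 1 H each → 2
  1 × C: 2 H
  Total hydrogens = 16.
Molecular formula: C10H16O4

C10H16O4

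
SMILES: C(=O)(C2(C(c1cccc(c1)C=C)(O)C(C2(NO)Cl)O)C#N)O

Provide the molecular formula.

Heavy atoms from the SMILES: 14 C, 1 Cl, 2 N, 5 O.
Implicit hydrogens by atom environment:
  5 × C: no H
  4 × C (aromatic): 1 H each → 4
  4 × O: 1 H each → 4
  2 × C: 1 H each → 2
  2 × C (aromatic): no H
  1 × C: 2 H
  1 × Cl: no H
  1 × N: 1 H
  1 × N: no H
  1 × O: no H
  Total hydrogens = 13.
Molecular formula: C14H13ClN2O5

C14H13ClN2O5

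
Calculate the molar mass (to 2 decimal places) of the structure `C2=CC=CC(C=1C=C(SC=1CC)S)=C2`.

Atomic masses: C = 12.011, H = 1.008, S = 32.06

Molecular formula: C12H12S2.
M = 12×12.011 + 12×1.008 + 2×32.06 = 220.35 g/mol.

220.35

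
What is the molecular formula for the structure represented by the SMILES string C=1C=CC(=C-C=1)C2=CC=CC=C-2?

Heavy atoms from the SMILES: 12 C.
Implicit hydrogens by atom environment:
  10 × C (aromatic): 1 H each → 10
  2 × C (aromatic): no H
  Total hydrogens = 10.
Molecular formula: C12H10

C12H10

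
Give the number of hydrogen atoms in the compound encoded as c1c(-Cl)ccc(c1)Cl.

4

Hydrogens are implicit in SMILES; fill each atom to its normal valence:
  4 × C (aromatic): 1 H each → 4
  2 × C (aromatic): no H
  2 × Cl: no H
  Total hydrogens = 4.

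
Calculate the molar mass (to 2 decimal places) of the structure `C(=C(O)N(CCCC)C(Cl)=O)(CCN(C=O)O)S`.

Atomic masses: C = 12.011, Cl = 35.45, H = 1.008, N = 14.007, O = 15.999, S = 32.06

Molecular formula: C10H17ClN2O4S.
M = 10×12.011 + 1×35.45 + 17×1.008 + 2×14.007 + 4×15.999 + 1×32.06 = 296.77 g/mol.

296.77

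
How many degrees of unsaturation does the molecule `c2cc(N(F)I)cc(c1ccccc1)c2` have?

Molecular formula from the SMILES: C12H9FIN.
DoU = (2C + 2 + N − H − X)/2 = (2·12 + 2 + 1 − 9 − 2)/2 = 16/2 = 8.
(Structurally: 2 ring(s) + 6 π bond(s) = 8.)

8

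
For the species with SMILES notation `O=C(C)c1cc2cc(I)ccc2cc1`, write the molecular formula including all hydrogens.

Heavy atoms from the SMILES: 12 C, 1 I, 1 O.
Implicit hydrogens by atom environment:
  6 × C (aromatic): 1 H each → 6
  4 × C (aromatic): no H
  1 × C: 3 H
  1 × C: no H
  1 × I: no H
  1 × O: no H
  Total hydrogens = 9.
Molecular formula: C12H9IO

C12H9IO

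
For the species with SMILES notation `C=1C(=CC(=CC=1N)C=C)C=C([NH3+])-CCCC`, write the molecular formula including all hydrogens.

Heavy atoms from the SMILES: 14 C, 2 N.
Implicit hydrogens by atom environment:
  4 × C: 2 H each → 8
  3 × C (aromatic): 1 H each → 3
  3 × C (aromatic): no H
  2 × C: 1 H each → 2
  1 × C: 3 H
  1 × C: no H
  1 × N (charge +1): 3 H
  1 × N: 2 H
  Total hydrogens = 21.
Net charge +1.
Molecular formula: C14H21N2+

C14H21N2+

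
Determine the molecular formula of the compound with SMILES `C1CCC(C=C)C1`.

C7H12

Heavy atoms from the SMILES: 7 C.
Implicit hydrogens by atom environment:
  5 × C: 2 H each → 10
  2 × C: 1 H each → 2
  Total hydrogens = 12.
Molecular formula: C7H12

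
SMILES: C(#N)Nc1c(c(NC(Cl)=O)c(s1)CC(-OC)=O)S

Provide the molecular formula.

C9H8ClN3O3S2

Heavy atoms from the SMILES: 9 C, 1 Cl, 3 N, 3 O, 2 S.
Implicit hydrogens by atom environment:
  4 × C (aromatic): no H
  3 × C: no H
  3 × O: no H
  2 × N: 1 H each → 2
  1 × C: 3 H
  1 × C: 2 H
  1 × Cl: no H
  1 × N: no H
  1 × S: 1 H
  1 × S (aromatic): no H
  Total hydrogens = 8.
Molecular formula: C9H8ClN3O3S2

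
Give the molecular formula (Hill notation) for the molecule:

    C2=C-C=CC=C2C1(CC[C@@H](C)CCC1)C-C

C16H24

Heavy atoms from the SMILES: 16 C.
Implicit hydrogens by atom environment:
  6 × C: 2 H each → 12
  5 × C (aromatic): 1 H each → 5
  2 × C: 3 H each → 6
  1 × C: 1 H
  1 × C: no H
  1 × C (aromatic): no H
  Total hydrogens = 24.
Molecular formula: C16H24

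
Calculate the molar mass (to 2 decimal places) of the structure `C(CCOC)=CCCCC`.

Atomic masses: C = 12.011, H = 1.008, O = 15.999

142.24

Molecular formula: C9H18O.
M = 9×12.011 + 18×1.008 + 1×15.999 = 142.24 g/mol.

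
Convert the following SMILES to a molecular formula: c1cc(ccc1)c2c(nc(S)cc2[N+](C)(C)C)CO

Heavy atoms from the SMILES: 15 C, 2 N, 1 O, 1 S.
Implicit hydrogens by atom environment:
  6 × C (aromatic): 1 H each → 6
  5 × C (aromatic): no H
  3 × C: 3 H each → 9
  1 × C: 2 H
  1 × N (aromatic): no H
  1 × N (charge +1): no H
  1 × O: 1 H
  1 × S: 1 H
  Total hydrogens = 19.
Net charge +1.
Molecular formula: C15H19N2OS+

C15H19N2OS+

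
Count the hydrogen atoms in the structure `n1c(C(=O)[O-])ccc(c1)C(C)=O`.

Hydrogens are implicit in SMILES; fill each atom to its normal valence:
  3 × C (aromatic): 1 H each → 3
  2 × C (aromatic): no H
  2 × C: no H
  2 × O: no H
  1 × C: 3 H
  1 × N (aromatic): no H
  1 × O (charge -1): no H
  Total hydrogens = 6.

6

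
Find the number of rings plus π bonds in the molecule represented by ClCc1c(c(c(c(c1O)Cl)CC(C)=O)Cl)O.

Molecular formula from the SMILES: C10H9Cl3O3.
DoU = (2C + 2 + N − H − X)/2 = (2·10 + 2 + 0 − 9 − 3)/2 = 10/2 = 5.
(Structurally: 1 ring(s) + 4 π bond(s) = 5.)

5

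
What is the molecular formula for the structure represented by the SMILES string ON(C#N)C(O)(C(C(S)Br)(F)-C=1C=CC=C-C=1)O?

C10H10BrFN2O3S

Heavy atoms from the SMILES: 1 Br, 10 C, 1 F, 2 N, 3 O, 1 S.
Implicit hydrogens by atom environment:
  5 × C (aromatic): 1 H each → 5
  3 × C: no H
  3 × O: 1 H each → 3
  2 × N: no H
  1 × Br: no H
  1 × C: 1 H
  1 × C (aromatic): no H
  1 × F: no H
  1 × S: 1 H
  Total hydrogens = 10.
Molecular formula: C10H10BrFN2O3S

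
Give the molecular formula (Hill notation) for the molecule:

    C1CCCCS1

Heavy atoms from the SMILES: 5 C, 1 S.
Implicit hydrogens by atom environment:
  5 × C: 2 H each → 10
  1 × S: no H
  Total hydrogens = 10.
Molecular formula: C5H10S

C5H10S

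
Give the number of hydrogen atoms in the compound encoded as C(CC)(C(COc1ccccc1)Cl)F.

Hydrogens are implicit in SMILES; fill each atom to its normal valence:
  5 × C (aromatic): 1 H each → 5
  2 × C: 2 H each → 4
  2 × C: 1 H each → 2
  1 × C: 3 H
  1 × C (aromatic): no H
  1 × Cl: no H
  1 × F: no H
  1 × O: no H
  Total hydrogens = 14.

14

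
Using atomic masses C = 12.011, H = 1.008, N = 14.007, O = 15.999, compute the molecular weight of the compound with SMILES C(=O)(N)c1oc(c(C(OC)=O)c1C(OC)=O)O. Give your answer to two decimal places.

Molecular formula: C9H9NO7.
M = 9×12.011 + 9×1.008 + 1×14.007 + 7×15.999 = 243.17 g/mol.

243.17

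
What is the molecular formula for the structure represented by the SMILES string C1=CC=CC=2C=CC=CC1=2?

C10H8

Heavy atoms from the SMILES: 10 C.
Implicit hydrogens by atom environment:
  8 × C (aromatic): 1 H each → 8
  2 × C (aromatic): no H
  Total hydrogens = 8.
Molecular formula: C10H8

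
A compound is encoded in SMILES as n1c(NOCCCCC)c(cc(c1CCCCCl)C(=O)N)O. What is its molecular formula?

Heavy atoms from the SMILES: 15 C, 1 Cl, 3 N, 3 O.
Implicit hydrogens by atom environment:
  8 × C: 2 H each → 16
  4 × C (aromatic): no H
  2 × O: no H
  1 × C: 3 H
  1 × C (aromatic): 1 H
  1 × C: no H
  1 × Cl: no H
  1 × N: 2 H
  1 × N: 1 H
  1 × N (aromatic): no H
  1 × O: 1 H
  Total hydrogens = 24.
Molecular formula: C15H24ClN3O3

C15H24ClN3O3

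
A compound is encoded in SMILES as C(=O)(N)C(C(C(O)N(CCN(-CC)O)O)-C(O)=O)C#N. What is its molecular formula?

C10H18N4O6

Heavy atoms from the SMILES: 10 C, 4 N, 6 O.
Implicit hydrogens by atom environment:
  4 × O: 1 H each → 4
  3 × C: 2 H each → 6
  3 × C: 1 H each → 3
  3 × C: no H
  3 × N: no H
  2 × O: no H
  1 × C: 3 H
  1 × N: 2 H
  Total hydrogens = 18.
Molecular formula: C10H18N4O6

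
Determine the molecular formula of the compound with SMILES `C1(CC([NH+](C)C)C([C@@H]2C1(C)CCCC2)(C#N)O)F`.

C14H24FN2O+

Heavy atoms from the SMILES: 14 C, 1 F, 2 N, 1 O.
Implicit hydrogens by atom environment:
  5 × C: 2 H each → 10
  3 × C: 3 H each → 9
  3 × C: 1 H each → 3
  3 × C: no H
  1 × F: no H
  1 × N (charge +1): 1 H
  1 × N: no H
  1 × O: 1 H
  Total hydrogens = 24.
Net charge +1.
Molecular formula: C14H24FN2O+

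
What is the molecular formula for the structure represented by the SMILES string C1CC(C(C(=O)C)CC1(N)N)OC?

Heavy atoms from the SMILES: 9 C, 2 N, 2 O.
Implicit hydrogens by atom environment:
  3 × C: 2 H each → 6
  2 × C: 3 H each → 6
  2 × C: 1 H each → 2
  2 × C: no H
  2 × N: 2 H each → 4
  2 × O: no H
  Total hydrogens = 18.
Molecular formula: C9H18N2O2

C9H18N2O2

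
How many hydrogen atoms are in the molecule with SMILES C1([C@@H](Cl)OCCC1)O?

Hydrogens are implicit in SMILES; fill each atom to its normal valence:
  3 × C: 2 H each → 6
  2 × C: 1 H each → 2
  1 × Cl: no H
  1 × O: 1 H
  1 × O: no H
  Total hydrogens = 9.

9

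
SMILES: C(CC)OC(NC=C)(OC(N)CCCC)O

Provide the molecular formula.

C11H24N2O3

Heavy atoms from the SMILES: 11 C, 2 N, 3 O.
Implicit hydrogens by atom environment:
  6 × C: 2 H each → 12
  2 × C: 3 H each → 6
  2 × C: 1 H each → 2
  2 × O: no H
  1 × C: no H
  1 × N: 2 H
  1 × N: 1 H
  1 × O: 1 H
  Total hydrogens = 24.
Molecular formula: C11H24N2O3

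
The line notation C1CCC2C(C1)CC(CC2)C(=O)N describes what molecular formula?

Heavy atoms from the SMILES: 11 C, 1 N, 1 O.
Implicit hydrogens by atom environment:
  7 × C: 2 H each → 14
  3 × C: 1 H each → 3
  1 × C: no H
  1 × N: 2 H
  1 × O: no H
  Total hydrogens = 19.
Molecular formula: C11H19NO

C11H19NO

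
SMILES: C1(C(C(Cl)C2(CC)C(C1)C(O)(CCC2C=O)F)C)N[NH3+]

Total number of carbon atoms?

14

The symbol for carbon appears 14 times in the SMILES. (Cl is a single chlorine, not C + l.)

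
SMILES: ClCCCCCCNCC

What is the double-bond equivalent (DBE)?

0

Molecular formula from the SMILES: C8H18ClN.
DoU = (2C + 2 + N − H − X)/2 = (2·8 + 2 + 1 − 18 − 1)/2 = 0/2 = 0.
(Structurally: 0 ring(s) + 0 π bond(s) = 0.)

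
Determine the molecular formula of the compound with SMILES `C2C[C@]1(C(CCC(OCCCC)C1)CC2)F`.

Heavy atoms from the SMILES: 14 C, 1 F, 1 O.
Implicit hydrogens by atom environment:
  10 × C: 2 H each → 20
  2 × C: 1 H each → 2
  1 × C: 3 H
  1 × C: no H
  1 × F: no H
  1 × O: no H
  Total hydrogens = 25.
Molecular formula: C14H25FO

C14H25FO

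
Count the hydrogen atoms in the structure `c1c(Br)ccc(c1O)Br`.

4

Hydrogens are implicit in SMILES; fill each atom to its normal valence:
  3 × C (aromatic): 1 H each → 3
  3 × C (aromatic): no H
  2 × Br: no H
  1 × O: 1 H
  Total hydrogens = 4.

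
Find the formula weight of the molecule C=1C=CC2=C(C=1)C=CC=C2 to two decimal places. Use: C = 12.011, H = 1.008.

128.17

Molecular formula: C10H8.
M = 10×12.011 + 8×1.008 = 128.17 g/mol.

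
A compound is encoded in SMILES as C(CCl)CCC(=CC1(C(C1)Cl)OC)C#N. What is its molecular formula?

Heavy atoms from the SMILES: 11 C, 2 Cl, 1 N, 1 O.
Implicit hydrogens by atom environment:
  5 × C: 2 H each → 10
  3 × C: no H
  2 × C: 1 H each → 2
  2 × Cl: no H
  1 × C: 3 H
  1 × N: no H
  1 × O: no H
  Total hydrogens = 15.
Molecular formula: C11H15Cl2NO

C11H15Cl2NO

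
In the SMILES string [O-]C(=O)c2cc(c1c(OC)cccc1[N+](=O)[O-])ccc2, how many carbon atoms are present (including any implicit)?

14

The symbol for carbon appears 14 times in the SMILES. Lowercase c denotes aromatic carbon and counts toward C.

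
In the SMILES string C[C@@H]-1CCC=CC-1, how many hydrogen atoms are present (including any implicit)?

Hydrogens are implicit in SMILES; fill each atom to its normal valence:
  3 × C: 2 H each → 6
  3 × C: 1 H each → 3
  1 × C: 3 H
  Total hydrogens = 12.

12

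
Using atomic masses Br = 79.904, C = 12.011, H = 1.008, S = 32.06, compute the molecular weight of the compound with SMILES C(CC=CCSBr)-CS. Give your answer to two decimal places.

Molecular formula: C6H11BrS2.
M = 1×79.904 + 6×12.011 + 11×1.008 + 2×32.06 = 227.18 g/mol.

227.18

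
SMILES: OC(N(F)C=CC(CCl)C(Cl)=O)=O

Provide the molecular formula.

Heavy atoms from the SMILES: 6 C, 2 Cl, 1 F, 1 N, 3 O.
Implicit hydrogens by atom environment:
  3 × C: 1 H each → 3
  2 × C: no H
  2 × Cl: no H
  2 × O: no H
  1 × C: 2 H
  1 × F: no H
  1 × N: no H
  1 × O: 1 H
  Total hydrogens = 6.
Molecular formula: C6H6Cl2FNO3

C6H6Cl2FNO3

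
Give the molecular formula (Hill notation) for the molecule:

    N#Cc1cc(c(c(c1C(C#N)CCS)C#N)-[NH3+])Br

Heavy atoms from the SMILES: 1 Br, 12 C, 4 N, 1 S.
Implicit hydrogens by atom environment:
  5 × C (aromatic): no H
  3 × C: no H
  3 × N: no H
  2 × C: 2 H each → 4
  1 × Br: no H
  1 × C (aromatic): 1 H
  1 × C: 1 H
  1 × N (charge +1): 3 H
  1 × S: 1 H
  Total hydrogens = 10.
Net charge +1.
Molecular formula: C12H10BrN4S+

C12H10BrN4S+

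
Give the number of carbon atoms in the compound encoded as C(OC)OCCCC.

6

The symbol for carbon appears 6 times in the SMILES.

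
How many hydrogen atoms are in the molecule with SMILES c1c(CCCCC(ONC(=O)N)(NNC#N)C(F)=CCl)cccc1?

Hydrogens are implicit in SMILES; fill each atom to its normal valence:
  5 × C (aromatic): 1 H each → 5
  4 × C: 2 H each → 8
  4 × C: no H
  3 × N: 1 H each → 3
  2 × O: no H
  1 × C: 1 H
  1 × C (aromatic): no H
  1 × Cl: no H
  1 × F: no H
  1 × N: 2 H
  1 × N: no H
  Total hydrogens = 19.

19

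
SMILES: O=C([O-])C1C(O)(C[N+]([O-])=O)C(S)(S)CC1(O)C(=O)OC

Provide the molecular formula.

C9H12NO8S2-

Heavy atoms from the SMILES: 9 C, 1 N, 8 O, 2 S.
Implicit hydrogens by atom environment:
  5 × C: no H
  4 × O: no H
  2 × C: 2 H each → 4
  2 × O: 1 H each → 2
  2 × O (charge -1): no H
  2 × S: 1 H each → 2
  1 × C: 3 H
  1 × C: 1 H
  1 × N (charge +1): no H
  Total hydrogens = 12.
Net charge -1.
Molecular formula: C9H12NO8S2-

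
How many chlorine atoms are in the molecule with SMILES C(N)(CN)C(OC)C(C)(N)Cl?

The symbol for chlorine appears 1 time in the SMILES.

1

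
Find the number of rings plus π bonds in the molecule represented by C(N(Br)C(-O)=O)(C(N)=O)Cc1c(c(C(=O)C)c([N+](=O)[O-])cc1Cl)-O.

8

Molecular formula from the SMILES: C12H11BrClN3O7.
DoU = (2C + 2 + N − H − X)/2 = (2·12 + 2 + 3 − 11 − 2)/2 = 16/2 = 8.
(Structurally: 1 ring(s) + 7 π bond(s) = 8.)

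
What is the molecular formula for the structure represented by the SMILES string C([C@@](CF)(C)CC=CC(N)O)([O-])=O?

Heavy atoms from the SMILES: 8 C, 1 F, 1 N, 3 O.
Implicit hydrogens by atom environment:
  3 × C: 1 H each → 3
  2 × C: 2 H each → 4
  2 × C: no H
  1 × C: 3 H
  1 × F: no H
  1 × N: 2 H
  1 × O: 1 H
  1 × O: no H
  1 × O (charge -1): no H
  Total hydrogens = 13.
Net charge -1.
Molecular formula: C8H13FNO3-

C8H13FNO3-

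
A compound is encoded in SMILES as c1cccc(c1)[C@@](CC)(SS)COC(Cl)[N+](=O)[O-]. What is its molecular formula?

Heavy atoms from the SMILES: 11 C, 1 Cl, 1 N, 3 O, 2 S.
Implicit hydrogens by atom environment:
  5 × C (aromatic): 1 H each → 5
  2 × C: 2 H each → 4
  2 × O: no H
  1 × C: 3 H
  1 × C: 1 H
  1 × C: no H
  1 × C (aromatic): no H
  1 × Cl: no H
  1 × N (charge +1): no H
  1 × O (charge -1): no H
  1 × S: 1 H
  1 × S: no H
  Total hydrogens = 14.
Molecular formula: C11H14ClNO3S2

C11H14ClNO3S2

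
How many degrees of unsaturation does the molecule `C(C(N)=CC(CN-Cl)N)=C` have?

2

Molecular formula from the SMILES: C6H12ClN3.
DoU = (2C + 2 + N − H − X)/2 = (2·6 + 2 + 3 − 12 − 1)/2 = 4/2 = 2.
(Structurally: 0 ring(s) + 2 π bond(s) = 2.)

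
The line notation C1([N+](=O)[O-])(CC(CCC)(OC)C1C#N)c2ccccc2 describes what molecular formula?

Heavy atoms from the SMILES: 15 C, 2 N, 3 O.
Implicit hydrogens by atom environment:
  5 × C (aromatic): 1 H each → 5
  3 × C: 2 H each → 6
  3 × C: no H
  2 × C: 3 H each → 6
  2 × O: no H
  1 × C: 1 H
  1 × C (aromatic): no H
  1 × N (charge +1): no H
  1 × N: no H
  1 × O (charge -1): no H
  Total hydrogens = 18.
Molecular formula: C15H18N2O3

C15H18N2O3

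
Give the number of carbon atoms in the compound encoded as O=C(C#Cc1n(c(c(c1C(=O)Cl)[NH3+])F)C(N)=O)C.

The symbol for carbon appears 10 times in the SMILES. Lowercase c denotes aromatic carbon and counts toward C.

10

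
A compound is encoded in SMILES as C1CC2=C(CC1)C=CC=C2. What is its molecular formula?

C10H12

Heavy atoms from the SMILES: 10 C.
Implicit hydrogens by atom environment:
  4 × C: 2 H each → 8
  4 × C (aromatic): 1 H each → 4
  2 × C (aromatic): no H
  Total hydrogens = 12.
Molecular formula: C10H12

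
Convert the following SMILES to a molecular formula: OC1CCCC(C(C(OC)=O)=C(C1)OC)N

Heavy atoms from the SMILES: 11 C, 1 N, 4 O.
Implicit hydrogens by atom environment:
  4 × C: 2 H each → 8
  3 × C: no H
  3 × O: no H
  2 × C: 3 H each → 6
  2 × C: 1 H each → 2
  1 × N: 2 H
  1 × O: 1 H
  Total hydrogens = 19.
Molecular formula: C11H19NO4

C11H19NO4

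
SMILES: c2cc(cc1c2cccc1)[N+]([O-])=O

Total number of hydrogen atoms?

Hydrogens are implicit in SMILES; fill each atom to its normal valence:
  7 × C (aromatic): 1 H each → 7
  3 × C (aromatic): no H
  1 × N (charge +1): no H
  1 × O: no H
  1 × O (charge -1): no H
  Total hydrogens = 7.

7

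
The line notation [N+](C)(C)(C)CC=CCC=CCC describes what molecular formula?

C11H22N+

Heavy atoms from the SMILES: 11 C, 1 N.
Implicit hydrogens by atom environment:
  4 × C: 3 H each → 12
  4 × C: 1 H each → 4
  3 × C: 2 H each → 6
  1 × N (charge +1): no H
  Total hydrogens = 22.
Net charge +1.
Molecular formula: C11H22N+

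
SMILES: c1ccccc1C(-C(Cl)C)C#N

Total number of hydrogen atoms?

Hydrogens are implicit in SMILES; fill each atom to its normal valence:
  5 × C (aromatic): 1 H each → 5
  2 × C: 1 H each → 2
  1 × C: 3 H
  1 × C: no H
  1 × C (aromatic): no H
  1 × Cl: no H
  1 × N: no H
  Total hydrogens = 10.

10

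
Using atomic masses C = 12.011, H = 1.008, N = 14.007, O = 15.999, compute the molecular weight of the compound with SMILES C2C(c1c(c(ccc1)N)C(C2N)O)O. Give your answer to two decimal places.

Molecular formula: C10H14N2O2.
M = 10×12.011 + 14×1.008 + 2×14.007 + 2×15.999 = 194.23 g/mol.

194.23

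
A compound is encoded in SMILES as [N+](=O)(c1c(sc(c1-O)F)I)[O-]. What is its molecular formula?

C4HFINO3S

Heavy atoms from the SMILES: 4 C, 1 F, 1 I, 1 N, 3 O, 1 S.
Implicit hydrogens by atom environment:
  4 × C (aromatic): no H
  1 × F: no H
  1 × I: no H
  1 × N (charge +1): no H
  1 × O: 1 H
  1 × O: no H
  1 × O (charge -1): no H
  1 × S (aromatic): no H
  Total hydrogens = 1.
Molecular formula: C4HFINO3S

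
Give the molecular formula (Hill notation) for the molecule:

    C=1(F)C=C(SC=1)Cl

C4H2ClFS

Heavy atoms from the SMILES: 4 C, 1 Cl, 1 F, 1 S.
Implicit hydrogens by atom environment:
  2 × C (aromatic): 1 H each → 2
  2 × C (aromatic): no H
  1 × Cl: no H
  1 × F: no H
  1 × S (aromatic): no H
  Total hydrogens = 2.
Molecular formula: C4H2ClFS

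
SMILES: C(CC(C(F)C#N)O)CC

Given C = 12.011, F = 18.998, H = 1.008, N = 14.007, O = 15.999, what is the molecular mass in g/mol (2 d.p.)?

Molecular formula: C7H12FNO.
M = 7×12.011 + 1×18.998 + 12×1.008 + 1×14.007 + 1×15.999 = 145.18 g/mol.

145.18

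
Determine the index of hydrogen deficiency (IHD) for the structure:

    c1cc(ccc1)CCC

Molecular formula from the SMILES: C9H12.
DoU = (2C + 2 + N − H − X)/2 = (2·9 + 2 + 0 − 12 − 0)/2 = 8/2 = 4.
(Structurally: 1 ring(s) + 3 π bond(s) = 4.)

4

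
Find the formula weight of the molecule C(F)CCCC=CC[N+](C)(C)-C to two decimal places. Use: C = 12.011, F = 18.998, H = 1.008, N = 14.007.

Molecular formula: C10H21FN+.
M = 10×12.011 + 1×18.998 + 21×1.008 + 1×14.007 = 174.28 g/mol.

174.28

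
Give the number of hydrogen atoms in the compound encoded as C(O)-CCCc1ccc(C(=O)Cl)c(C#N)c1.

Hydrogens are implicit in SMILES; fill each atom to its normal valence:
  4 × C: 2 H each → 8
  3 × C (aromatic): 1 H each → 3
  3 × C (aromatic): no H
  2 × C: no H
  1 × Cl: no H
  1 × N: no H
  1 × O: 1 H
  1 × O: no H
  Total hydrogens = 12.

12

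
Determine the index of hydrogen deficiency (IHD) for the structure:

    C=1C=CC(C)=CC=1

4

Molecular formula from the SMILES: C7H8.
DoU = (2C + 2 + N − H − X)/2 = (2·7 + 2 + 0 − 8 − 0)/2 = 8/2 = 4.
(Structurally: 1 ring(s) + 3 π bond(s) = 4.)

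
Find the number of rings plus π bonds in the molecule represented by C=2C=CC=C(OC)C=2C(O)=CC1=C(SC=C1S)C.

8

Molecular formula from the SMILES: C14H14O2S2.
DoU = (2C + 2 + N − H − X)/2 = (2·14 + 2 + 0 − 14 − 0)/2 = 16/2 = 8.
(Structurally: 2 ring(s) + 6 π bond(s) = 8.)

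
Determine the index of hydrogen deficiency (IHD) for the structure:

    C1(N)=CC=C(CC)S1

Molecular formula from the SMILES: C6H9NS.
DoU = (2C + 2 + N − H − X)/2 = (2·6 + 2 + 1 − 9 − 0)/2 = 6/2 = 3.
(Structurally: 1 ring(s) + 2 π bond(s) = 3.)

3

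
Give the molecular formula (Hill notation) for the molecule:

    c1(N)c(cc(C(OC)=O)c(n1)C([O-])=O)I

C8H6IN2O4-

Heavy atoms from the SMILES: 8 C, 1 I, 2 N, 4 O.
Implicit hydrogens by atom environment:
  4 × C (aromatic): no H
  3 × O: no H
  2 × C: no H
  1 × C: 3 H
  1 × C (aromatic): 1 H
  1 × I: no H
  1 × N: 2 H
  1 × N (aromatic): no H
  1 × O (charge -1): no H
  Total hydrogens = 6.
Net charge -1.
Molecular formula: C8H6IN2O4-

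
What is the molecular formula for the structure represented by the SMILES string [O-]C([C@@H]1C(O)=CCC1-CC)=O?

Heavy atoms from the SMILES: 8 C, 3 O.
Implicit hydrogens by atom environment:
  3 × C: 1 H each → 3
  2 × C: 2 H each → 4
  2 × C: no H
  1 × C: 3 H
  1 × O: 1 H
  1 × O: no H
  1 × O (charge -1): no H
  Total hydrogens = 11.
Net charge -1.
Molecular formula: C8H11O3-

C8H11O3-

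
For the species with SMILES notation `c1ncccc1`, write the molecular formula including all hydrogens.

Heavy atoms from the SMILES: 5 C, 1 N.
Implicit hydrogens by atom environment:
  5 × C (aromatic): 1 H each → 5
  1 × N (aromatic): no H
  Total hydrogens = 5.
Molecular formula: C5H5N

C5H5N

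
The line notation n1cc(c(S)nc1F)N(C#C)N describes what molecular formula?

Heavy atoms from the SMILES: 6 C, 1 F, 4 N, 1 S.
Implicit hydrogens by atom environment:
  3 × C (aromatic): no H
  2 × N (aromatic): no H
  1 × C (aromatic): 1 H
  1 × C: 1 H
  1 × C: no H
  1 × F: no H
  1 × N: 2 H
  1 × N: no H
  1 × S: 1 H
  Total hydrogens = 5.
Molecular formula: C6H5FN4S

C6H5FN4S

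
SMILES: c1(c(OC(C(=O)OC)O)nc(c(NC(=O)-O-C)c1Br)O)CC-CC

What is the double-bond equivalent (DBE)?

6

Molecular formula from the SMILES: C14H19BrN2O7.
DoU = (2C + 2 + N − H − X)/2 = (2·14 + 2 + 2 − 19 − 1)/2 = 12/2 = 6.
(Structurally: 1 ring(s) + 5 π bond(s) = 6.)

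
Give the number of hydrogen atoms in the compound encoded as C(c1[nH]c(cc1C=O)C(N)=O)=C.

Hydrogens are implicit in SMILES; fill each atom to its normal valence:
  3 × C (aromatic): no H
  2 × C: 1 H each → 2
  2 × O: no H
  1 × C: 2 H
  1 × C (aromatic): 1 H
  1 × C: no H
  1 × N: 2 H
  1 × N (aromatic): 1 H
  Total hydrogens = 8.

8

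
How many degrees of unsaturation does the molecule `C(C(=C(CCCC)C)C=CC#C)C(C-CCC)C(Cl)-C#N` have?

Molecular formula from the SMILES: C19H28ClN.
DoU = (2C + 2 + N − H − X)/2 = (2·19 + 2 + 1 − 28 − 1)/2 = 12/2 = 6.
(Structurally: 0 ring(s) + 6 π bond(s) = 6.)

6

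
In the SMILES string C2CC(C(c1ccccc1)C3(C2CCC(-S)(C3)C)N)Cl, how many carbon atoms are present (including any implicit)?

The symbol for carbon appears 17 times in the SMILES. Lowercase c denotes aromatic carbon and counts toward C.

17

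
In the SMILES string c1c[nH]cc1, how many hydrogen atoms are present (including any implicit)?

Hydrogens are implicit in SMILES; fill each atom to its normal valence:
  4 × C (aromatic): 1 H each → 4
  1 × N (aromatic): 1 H
  Total hydrogens = 5.

5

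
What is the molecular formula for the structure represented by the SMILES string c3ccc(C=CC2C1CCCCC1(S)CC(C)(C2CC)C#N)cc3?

C22H29NS

Heavy atoms from the SMILES: 22 C, 1 N, 1 S.
Implicit hydrogens by atom environment:
  6 × C: 2 H each → 12
  5 × C: 1 H each → 5
  5 × C (aromatic): 1 H each → 5
  3 × C: no H
  2 × C: 3 H each → 6
  1 × C (aromatic): no H
  1 × N: no H
  1 × S: 1 H
  Total hydrogens = 29.
Molecular formula: C22H29NS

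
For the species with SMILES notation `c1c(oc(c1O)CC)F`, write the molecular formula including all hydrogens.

Heavy atoms from the SMILES: 6 C, 1 F, 2 O.
Implicit hydrogens by atom environment:
  3 × C (aromatic): no H
  1 × C: 3 H
  1 × C: 2 H
  1 × C (aromatic): 1 H
  1 × F: no H
  1 × O: 1 H
  1 × O (aromatic): no H
  Total hydrogens = 7.
Molecular formula: C6H7FO2

C6H7FO2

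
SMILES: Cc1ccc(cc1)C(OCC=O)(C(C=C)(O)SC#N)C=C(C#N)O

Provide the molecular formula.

C17H16N2O4S

Heavy atoms from the SMILES: 17 C, 2 N, 4 O, 1 S.
Implicit hydrogens by atom environment:
  5 × C: no H
  4 × C (aromatic): 1 H each → 4
  3 × C: 1 H each → 3
  2 × C: 2 H each → 4
  2 × C (aromatic): no H
  2 × N: no H
  2 × O: 1 H each → 2
  2 × O: no H
  1 × C: 3 H
  1 × S: no H
  Total hydrogens = 16.
Molecular formula: C17H16N2O4S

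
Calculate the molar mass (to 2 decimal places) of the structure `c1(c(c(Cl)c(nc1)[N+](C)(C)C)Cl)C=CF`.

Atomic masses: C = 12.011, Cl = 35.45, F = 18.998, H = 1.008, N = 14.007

Molecular formula: C10H12Cl2FN2+.
M = 10×12.011 + 2×35.45 + 1×18.998 + 12×1.008 + 2×14.007 = 250.12 g/mol.

250.12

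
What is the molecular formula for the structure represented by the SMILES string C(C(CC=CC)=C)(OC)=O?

C8H12O2

Heavy atoms from the SMILES: 8 C, 2 O.
Implicit hydrogens by atom environment:
  2 × C: 3 H each → 6
  2 × C: 2 H each → 4
  2 × C: 1 H each → 2
  2 × C: no H
  2 × O: no H
  Total hydrogens = 12.
Molecular formula: C8H12O2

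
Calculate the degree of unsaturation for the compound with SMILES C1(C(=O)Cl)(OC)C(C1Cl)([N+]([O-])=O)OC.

Molecular formula from the SMILES: C6H7Cl2NO5.
DoU = (2C + 2 + N − H − X)/2 = (2·6 + 2 + 1 − 7 − 2)/2 = 6/2 = 3.
(Structurally: 1 ring(s) + 2 π bond(s) = 3.)

3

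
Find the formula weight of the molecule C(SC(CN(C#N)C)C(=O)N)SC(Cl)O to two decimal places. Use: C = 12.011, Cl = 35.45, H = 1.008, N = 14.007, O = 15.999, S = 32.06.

269.76

Molecular formula: C7H12ClN3O2S2.
M = 7×12.011 + 1×35.45 + 12×1.008 + 3×14.007 + 2×15.999 + 2×32.06 = 269.76 g/mol.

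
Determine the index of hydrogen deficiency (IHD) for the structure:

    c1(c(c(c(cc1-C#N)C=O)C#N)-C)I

Molecular formula from the SMILES: C10H5IN2O.
DoU = (2C + 2 + N − H − X)/2 = (2·10 + 2 + 2 − 5 − 1)/2 = 18/2 = 9.
(Structurally: 1 ring(s) + 8 π bond(s) = 9.)

9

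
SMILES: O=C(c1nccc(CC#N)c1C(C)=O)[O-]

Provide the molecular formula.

Heavy atoms from the SMILES: 10 C, 2 N, 3 O.
Implicit hydrogens by atom environment:
  3 × C (aromatic): no H
  3 × C: no H
  2 × C (aromatic): 1 H each → 2
  2 × O: no H
  1 × C: 3 H
  1 × C: 2 H
  1 × N (aromatic): no H
  1 × N: no H
  1 × O (charge -1): no H
  Total hydrogens = 7.
Net charge -1.
Molecular formula: C10H7N2O3-

C10H7N2O3-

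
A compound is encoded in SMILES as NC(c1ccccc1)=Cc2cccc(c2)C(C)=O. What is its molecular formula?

C16H15NO

Heavy atoms from the SMILES: 16 C, 1 N, 1 O.
Implicit hydrogens by atom environment:
  9 × C (aromatic): 1 H each → 9
  3 × C (aromatic): no H
  2 × C: no H
  1 × C: 3 H
  1 × C: 1 H
  1 × N: 2 H
  1 × O: no H
  Total hydrogens = 15.
Molecular formula: C16H15NO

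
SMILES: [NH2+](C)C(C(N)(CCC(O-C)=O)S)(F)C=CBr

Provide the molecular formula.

Heavy atoms from the SMILES: 1 Br, 9 C, 1 F, 2 N, 2 O, 1 S.
Implicit hydrogens by atom environment:
  3 × C: no H
  2 × C: 3 H each → 6
  2 × C: 2 H each → 4
  2 × C: 1 H each → 2
  2 × O: no H
  1 × Br: no H
  1 × F: no H
  1 × N (charge +1): 2 H
  1 × N: 2 H
  1 × S: 1 H
  Total hydrogens = 17.
Net charge +1.
Molecular formula: C9H17BrFN2O2S+

C9H17BrFN2O2S+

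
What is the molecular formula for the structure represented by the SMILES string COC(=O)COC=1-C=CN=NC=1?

C7H8N2O3

Heavy atoms from the SMILES: 7 C, 2 N, 3 O.
Implicit hydrogens by atom environment:
  3 × C (aromatic): 1 H each → 3
  3 × O: no H
  2 × N (aromatic): no H
  1 × C: 3 H
  1 × C: 2 H
  1 × C (aromatic): no H
  1 × C: no H
  Total hydrogens = 8.
Molecular formula: C7H8N2O3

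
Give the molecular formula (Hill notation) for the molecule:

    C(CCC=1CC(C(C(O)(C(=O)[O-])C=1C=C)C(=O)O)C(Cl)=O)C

Heavy atoms from the SMILES: 15 C, 1 Cl, 6 O.
Implicit hydrogens by atom environment:
  6 × C: no H
  5 × C: 2 H each → 10
  3 × C: 1 H each → 3
  3 × O: no H
  2 × O: 1 H each → 2
  1 × C: 3 H
  1 × Cl: no H
  1 × O (charge -1): no H
  Total hydrogens = 18.
Net charge -1.
Molecular formula: C15H18ClO6-

C15H18ClO6-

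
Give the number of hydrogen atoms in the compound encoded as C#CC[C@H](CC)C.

Hydrogens are implicit in SMILES; fill each atom to its normal valence:
  2 × C: 3 H each → 6
  2 × C: 2 H each → 4
  2 × C: 1 H each → 2
  1 × C: no H
  Total hydrogens = 12.

12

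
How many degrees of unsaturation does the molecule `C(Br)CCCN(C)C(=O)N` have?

Molecular formula from the SMILES: C6H13BrN2O.
DoU = (2C + 2 + N − H − X)/2 = (2·6 + 2 + 2 − 13 − 1)/2 = 2/2 = 1.
(Structurally: 0 ring(s) + 1 π bond(s) = 1.)

1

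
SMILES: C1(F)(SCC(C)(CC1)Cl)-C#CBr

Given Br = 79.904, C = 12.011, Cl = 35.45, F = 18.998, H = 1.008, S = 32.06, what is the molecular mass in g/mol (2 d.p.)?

Molecular formula: C8H9BrClFS.
M = 1×79.904 + 8×12.011 + 1×35.45 + 1×18.998 + 9×1.008 + 1×32.06 = 271.57 g/mol.

271.57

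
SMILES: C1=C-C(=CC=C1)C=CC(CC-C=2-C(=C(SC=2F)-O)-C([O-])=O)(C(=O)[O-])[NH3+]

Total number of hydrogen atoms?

Hydrogens are implicit in SMILES; fill each atom to its normal valence:
  5 × C (aromatic): 1 H each → 5
  5 × C (aromatic): no H
  3 × C: no H
  2 × C: 2 H each → 4
  2 × C: 1 H each → 2
  2 × O: no H
  2 × O (charge -1): no H
  1 × F: no H
  1 × N (charge +1): 3 H
  1 × O: 1 H
  1 × S (aromatic): no H
  Total hydrogens = 15.

15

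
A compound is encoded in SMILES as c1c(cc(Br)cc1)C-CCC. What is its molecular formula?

C10H13Br

Heavy atoms from the SMILES: 1 Br, 10 C.
Implicit hydrogens by atom environment:
  4 × C (aromatic): 1 H each → 4
  3 × C: 2 H each → 6
  2 × C (aromatic): no H
  1 × Br: no H
  1 × C: 3 H
  Total hydrogens = 13.
Molecular formula: C10H13Br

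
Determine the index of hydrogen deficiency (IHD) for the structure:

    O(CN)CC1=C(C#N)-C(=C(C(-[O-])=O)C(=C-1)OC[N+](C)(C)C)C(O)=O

Molecular formula from the SMILES: C15H19N3O6.
DoU = (2C + 2 + N − H − X)/2 = (2·15 + 2 + 3 − 19 − 0)/2 = 16/2 = 8.
(Structurally: 1 ring(s) + 7 π bond(s) = 8.)

8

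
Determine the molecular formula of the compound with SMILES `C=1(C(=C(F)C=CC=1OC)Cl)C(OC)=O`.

Heavy atoms from the SMILES: 9 C, 1 Cl, 1 F, 3 O.
Implicit hydrogens by atom environment:
  4 × C (aromatic): no H
  3 × O: no H
  2 × C: 3 H each → 6
  2 × C (aromatic): 1 H each → 2
  1 × C: no H
  1 × Cl: no H
  1 × F: no H
  Total hydrogens = 8.
Molecular formula: C9H8ClFO3

C9H8ClFO3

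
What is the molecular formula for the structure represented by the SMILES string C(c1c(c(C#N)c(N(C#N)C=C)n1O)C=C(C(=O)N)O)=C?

C13H11N5O3

Heavy atoms from the SMILES: 13 C, 5 N, 3 O.
Implicit hydrogens by atom environment:
  4 × C (aromatic): no H
  4 × C: no H
  3 × C: 1 H each → 3
  3 × N: no H
  2 × C: 2 H each → 4
  2 × O: 1 H each → 2
  1 × N: 2 H
  1 × N (aromatic): no H
  1 × O: no H
  Total hydrogens = 11.
Molecular formula: C13H11N5O3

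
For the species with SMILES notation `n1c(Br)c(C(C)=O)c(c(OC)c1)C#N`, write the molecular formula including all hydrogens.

C9H7BrN2O2

Heavy atoms from the SMILES: 1 Br, 9 C, 2 N, 2 O.
Implicit hydrogens by atom environment:
  4 × C (aromatic): no H
  2 × C: 3 H each → 6
  2 × C: no H
  2 × O: no H
  1 × Br: no H
  1 × C (aromatic): 1 H
  1 × N (aromatic): no H
  1 × N: no H
  Total hydrogens = 7.
Molecular formula: C9H7BrN2O2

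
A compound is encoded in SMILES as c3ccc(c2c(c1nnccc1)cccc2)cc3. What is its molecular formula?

Heavy atoms from the SMILES: 16 C, 2 N.
Implicit hydrogens by atom environment:
  12 × C (aromatic): 1 H each → 12
  4 × C (aromatic): no H
  2 × N (aromatic): no H
  Total hydrogens = 12.
Molecular formula: C16H12N2

C16H12N2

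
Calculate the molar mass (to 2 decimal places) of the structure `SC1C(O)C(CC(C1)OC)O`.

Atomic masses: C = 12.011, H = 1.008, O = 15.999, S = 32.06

178.25

Molecular formula: C7H14O3S.
M = 7×12.011 + 14×1.008 + 3×15.999 + 1×32.06 = 178.25 g/mol.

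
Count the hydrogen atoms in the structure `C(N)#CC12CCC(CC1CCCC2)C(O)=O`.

Hydrogens are implicit in SMILES; fill each atom to its normal valence:
  7 × C: 2 H each → 14
  4 × C: no H
  2 × C: 1 H each → 2
  1 × N: 2 H
  1 × O: 1 H
  1 × O: no H
  Total hydrogens = 19.

19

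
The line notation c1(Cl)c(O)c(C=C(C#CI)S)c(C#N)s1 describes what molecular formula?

C9H3ClINOS2

Heavy atoms from the SMILES: 9 C, 1 Cl, 1 I, 1 N, 1 O, 2 S.
Implicit hydrogens by atom environment:
  4 × C (aromatic): no H
  4 × C: no H
  1 × C: 1 H
  1 × Cl: no H
  1 × I: no H
  1 × N: no H
  1 × O: 1 H
  1 × S: 1 H
  1 × S (aromatic): no H
  Total hydrogens = 3.
Molecular formula: C9H3ClINOS2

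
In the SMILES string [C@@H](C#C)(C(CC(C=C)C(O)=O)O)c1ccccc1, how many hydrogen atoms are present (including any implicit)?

Hydrogens are implicit in SMILES; fill each atom to its normal valence:
  5 × C: 1 H each → 5
  5 × C (aromatic): 1 H each → 5
  2 × C: 2 H each → 4
  2 × C: no H
  2 × O: 1 H each → 2
  1 × C (aromatic): no H
  1 × O: no H
  Total hydrogens = 16.

16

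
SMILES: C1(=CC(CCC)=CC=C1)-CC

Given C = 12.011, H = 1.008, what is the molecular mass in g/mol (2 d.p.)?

Molecular formula: C11H16.
M = 11×12.011 + 16×1.008 = 148.25 g/mol.

148.25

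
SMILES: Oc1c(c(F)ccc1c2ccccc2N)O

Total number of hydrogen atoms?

Hydrogens are implicit in SMILES; fill each atom to its normal valence:
  6 × C (aromatic): 1 H each → 6
  6 × C (aromatic): no H
  2 × O: 1 H each → 2
  1 × F: no H
  1 × N: 2 H
  Total hydrogens = 10.

10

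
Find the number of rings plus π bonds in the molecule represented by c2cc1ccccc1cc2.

7

Molecular formula from the SMILES: C10H8.
DoU = (2C + 2 + N − H − X)/2 = (2·10 + 2 + 0 − 8 − 0)/2 = 14/2 = 7.
(Structurally: 2 ring(s) + 5 π bond(s) = 7.)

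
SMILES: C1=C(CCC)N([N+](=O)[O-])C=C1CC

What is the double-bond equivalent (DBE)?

Molecular formula from the SMILES: C9H14N2O2.
DoU = (2C + 2 + N − H − X)/2 = (2·9 + 2 + 2 − 14 − 0)/2 = 8/2 = 4.
(Structurally: 1 ring(s) + 3 π bond(s) = 4.)

4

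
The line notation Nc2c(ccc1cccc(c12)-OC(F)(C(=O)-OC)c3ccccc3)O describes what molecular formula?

C19H16FNO4

Heavy atoms from the SMILES: 19 C, 1 F, 1 N, 4 O.
Implicit hydrogens by atom environment:
  10 × C (aromatic): 1 H each → 10
  6 × C (aromatic): no H
  3 × O: no H
  2 × C: no H
  1 × C: 3 H
  1 × F: no H
  1 × N: 2 H
  1 × O: 1 H
  Total hydrogens = 16.
Molecular formula: C19H16FNO4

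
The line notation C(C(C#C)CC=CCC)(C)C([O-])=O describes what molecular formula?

C11H15O2-

Heavy atoms from the SMILES: 11 C, 2 O.
Implicit hydrogens by atom environment:
  5 × C: 1 H each → 5
  2 × C: 3 H each → 6
  2 × C: 2 H each → 4
  2 × C: no H
  1 × O: no H
  1 × O (charge -1): no H
  Total hydrogens = 15.
Net charge -1.
Molecular formula: C11H15O2-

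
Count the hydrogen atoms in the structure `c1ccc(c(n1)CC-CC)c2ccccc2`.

Hydrogens are implicit in SMILES; fill each atom to its normal valence:
  8 × C (aromatic): 1 H each → 8
  3 × C: 2 H each → 6
  3 × C (aromatic): no H
  1 × C: 3 H
  1 × N (aromatic): no H
  Total hydrogens = 17.

17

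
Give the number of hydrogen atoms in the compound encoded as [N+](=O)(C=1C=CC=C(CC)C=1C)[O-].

11

Hydrogens are implicit in SMILES; fill each atom to its normal valence:
  3 × C (aromatic): 1 H each → 3
  3 × C (aromatic): no H
  2 × C: 3 H each → 6
  1 × C: 2 H
  1 × N (charge +1): no H
  1 × O: no H
  1 × O (charge -1): no H
  Total hydrogens = 11.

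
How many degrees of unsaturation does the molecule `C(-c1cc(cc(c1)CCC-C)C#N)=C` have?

Molecular formula from the SMILES: C13H15N.
DoU = (2C + 2 + N − H − X)/2 = (2·13 + 2 + 1 − 15 − 0)/2 = 14/2 = 7.
(Structurally: 1 ring(s) + 6 π bond(s) = 7.)

7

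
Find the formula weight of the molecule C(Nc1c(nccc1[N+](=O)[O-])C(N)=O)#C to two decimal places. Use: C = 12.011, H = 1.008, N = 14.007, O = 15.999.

206.16

Molecular formula: C8H6N4O3.
M = 8×12.011 + 6×1.008 + 4×14.007 + 3×15.999 = 206.16 g/mol.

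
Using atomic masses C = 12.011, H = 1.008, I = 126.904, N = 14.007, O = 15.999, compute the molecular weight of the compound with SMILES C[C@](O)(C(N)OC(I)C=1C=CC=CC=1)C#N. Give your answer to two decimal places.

Molecular formula: C11H13IN2O2.
M = 11×12.011 + 13×1.008 + 1×126.904 + 2×14.007 + 2×15.999 = 332.14 g/mol.

332.14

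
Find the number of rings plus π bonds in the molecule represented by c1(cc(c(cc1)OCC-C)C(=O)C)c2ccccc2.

9

Molecular formula from the SMILES: C17H18O2.
DoU = (2C + 2 + N − H − X)/2 = (2·17 + 2 + 0 − 18 − 0)/2 = 18/2 = 9.
(Structurally: 2 ring(s) + 7 π bond(s) = 9.)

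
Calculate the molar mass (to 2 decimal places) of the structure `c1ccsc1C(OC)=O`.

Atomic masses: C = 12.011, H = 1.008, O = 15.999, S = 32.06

142.17

Molecular formula: C6H6O2S.
M = 6×12.011 + 6×1.008 + 2×15.999 + 1×32.06 = 142.17 g/mol.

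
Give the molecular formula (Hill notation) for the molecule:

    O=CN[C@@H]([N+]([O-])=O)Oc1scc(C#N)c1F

Heavy atoms from the SMILES: 7 C, 1 F, 3 N, 4 O, 1 S.
Implicit hydrogens by atom environment:
  3 × C (aromatic): no H
  3 × O: no H
  2 × C: 1 H each → 2
  1 × C (aromatic): 1 H
  1 × C: no H
  1 × F: no H
  1 × N: 1 H
  1 × N (charge +1): no H
  1 × N: no H
  1 × O (charge -1): no H
  1 × S (aromatic): no H
  Total hydrogens = 4.
Molecular formula: C7H4FN3O4S

C7H4FN3O4S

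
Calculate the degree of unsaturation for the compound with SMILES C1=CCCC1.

2

Molecular formula from the SMILES: C5H8.
DoU = (2C + 2 + N − H − X)/2 = (2·5 + 2 + 0 − 8 − 0)/2 = 4/2 = 2.
(Structurally: 1 ring(s) + 1 π bond(s) = 2.)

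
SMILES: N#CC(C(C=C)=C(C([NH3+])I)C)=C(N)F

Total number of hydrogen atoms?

Hydrogens are implicit in SMILES; fill each atom to its normal valence:
  5 × C: no H
  2 × C: 1 H each → 2
  1 × C: 3 H
  1 × C: 2 H
  1 × F: no H
  1 × I: no H
  1 × N (charge +1): 3 H
  1 × N: 2 H
  1 × N: no H
  Total hydrogens = 12.

12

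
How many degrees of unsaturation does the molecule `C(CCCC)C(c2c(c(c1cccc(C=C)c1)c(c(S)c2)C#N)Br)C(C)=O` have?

12

Molecular formula from the SMILES: C23H24BrNOS.
DoU = (2C + 2 + N − H − X)/2 = (2·23 + 2 + 1 − 24 − 1)/2 = 24/2 = 12.
(Structurally: 2 ring(s) + 10 π bond(s) = 12.)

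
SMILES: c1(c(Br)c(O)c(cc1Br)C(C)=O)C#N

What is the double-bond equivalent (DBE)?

Molecular formula from the SMILES: C9H5Br2NO2.
DoU = (2C + 2 + N − H − X)/2 = (2·9 + 2 + 1 − 5 − 2)/2 = 14/2 = 7.
(Structurally: 1 ring(s) + 6 π bond(s) = 7.)

7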